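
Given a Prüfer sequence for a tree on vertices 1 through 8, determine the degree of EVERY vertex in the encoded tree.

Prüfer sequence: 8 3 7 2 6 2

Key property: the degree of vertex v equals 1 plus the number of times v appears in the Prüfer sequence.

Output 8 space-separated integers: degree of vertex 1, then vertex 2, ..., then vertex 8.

Answer: 1 3 2 1 1 2 2 2

Derivation:
p_1 = 8: count[8] becomes 1
p_2 = 3: count[3] becomes 1
p_3 = 7: count[7] becomes 1
p_4 = 2: count[2] becomes 1
p_5 = 6: count[6] becomes 1
p_6 = 2: count[2] becomes 2
Degrees (1 + count): deg[1]=1+0=1, deg[2]=1+2=3, deg[3]=1+1=2, deg[4]=1+0=1, deg[5]=1+0=1, deg[6]=1+1=2, deg[7]=1+1=2, deg[8]=1+1=2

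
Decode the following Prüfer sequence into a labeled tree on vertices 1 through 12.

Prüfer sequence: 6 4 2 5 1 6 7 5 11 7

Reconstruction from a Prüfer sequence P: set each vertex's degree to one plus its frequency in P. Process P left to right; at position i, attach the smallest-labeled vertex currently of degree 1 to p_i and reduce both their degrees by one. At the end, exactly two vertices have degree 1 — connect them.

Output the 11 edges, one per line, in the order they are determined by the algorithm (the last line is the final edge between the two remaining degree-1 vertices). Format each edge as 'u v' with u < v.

Initial degrees: {1:2, 2:2, 3:1, 4:2, 5:3, 6:3, 7:3, 8:1, 9:1, 10:1, 11:2, 12:1}
Step 1: smallest deg-1 vertex = 3, p_1 = 6. Add edge {3,6}. Now deg[3]=0, deg[6]=2.
Step 2: smallest deg-1 vertex = 8, p_2 = 4. Add edge {4,8}. Now deg[8]=0, deg[4]=1.
Step 3: smallest deg-1 vertex = 4, p_3 = 2. Add edge {2,4}. Now deg[4]=0, deg[2]=1.
Step 4: smallest deg-1 vertex = 2, p_4 = 5. Add edge {2,5}. Now deg[2]=0, deg[5]=2.
Step 5: smallest deg-1 vertex = 9, p_5 = 1. Add edge {1,9}. Now deg[9]=0, deg[1]=1.
Step 6: smallest deg-1 vertex = 1, p_6 = 6. Add edge {1,6}. Now deg[1]=0, deg[6]=1.
Step 7: smallest deg-1 vertex = 6, p_7 = 7. Add edge {6,7}. Now deg[6]=0, deg[7]=2.
Step 8: smallest deg-1 vertex = 10, p_8 = 5. Add edge {5,10}. Now deg[10]=0, deg[5]=1.
Step 9: smallest deg-1 vertex = 5, p_9 = 11. Add edge {5,11}. Now deg[5]=0, deg[11]=1.
Step 10: smallest deg-1 vertex = 11, p_10 = 7. Add edge {7,11}. Now deg[11]=0, deg[7]=1.
Final: two remaining deg-1 vertices are 7, 12. Add edge {7,12}.

Answer: 3 6
4 8
2 4
2 5
1 9
1 6
6 7
5 10
5 11
7 11
7 12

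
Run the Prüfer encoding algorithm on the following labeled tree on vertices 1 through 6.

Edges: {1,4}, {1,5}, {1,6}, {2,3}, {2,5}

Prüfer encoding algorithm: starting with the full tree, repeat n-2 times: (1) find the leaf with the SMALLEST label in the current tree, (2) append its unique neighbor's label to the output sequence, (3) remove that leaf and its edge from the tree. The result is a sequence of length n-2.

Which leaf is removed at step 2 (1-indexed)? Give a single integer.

Step 1: current leaves = {3,4,6}. Remove leaf 3 (neighbor: 2).
Step 2: current leaves = {2,4,6}. Remove leaf 2 (neighbor: 5).

Answer: 2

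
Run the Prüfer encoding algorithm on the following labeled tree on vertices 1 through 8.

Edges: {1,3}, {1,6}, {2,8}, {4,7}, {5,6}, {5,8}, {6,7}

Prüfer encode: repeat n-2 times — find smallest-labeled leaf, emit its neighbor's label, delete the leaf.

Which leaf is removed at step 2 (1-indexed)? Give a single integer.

Step 1: current leaves = {2,3,4}. Remove leaf 2 (neighbor: 8).
Step 2: current leaves = {3,4,8}. Remove leaf 3 (neighbor: 1).

Answer: 3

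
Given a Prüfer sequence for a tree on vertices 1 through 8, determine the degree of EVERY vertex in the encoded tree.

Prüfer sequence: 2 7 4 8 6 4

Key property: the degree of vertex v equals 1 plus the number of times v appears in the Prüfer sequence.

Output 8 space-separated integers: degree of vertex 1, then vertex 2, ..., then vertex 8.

p_1 = 2: count[2] becomes 1
p_2 = 7: count[7] becomes 1
p_3 = 4: count[4] becomes 1
p_4 = 8: count[8] becomes 1
p_5 = 6: count[6] becomes 1
p_6 = 4: count[4] becomes 2
Degrees (1 + count): deg[1]=1+0=1, deg[2]=1+1=2, deg[3]=1+0=1, deg[4]=1+2=3, deg[5]=1+0=1, deg[6]=1+1=2, deg[7]=1+1=2, deg[8]=1+1=2

Answer: 1 2 1 3 1 2 2 2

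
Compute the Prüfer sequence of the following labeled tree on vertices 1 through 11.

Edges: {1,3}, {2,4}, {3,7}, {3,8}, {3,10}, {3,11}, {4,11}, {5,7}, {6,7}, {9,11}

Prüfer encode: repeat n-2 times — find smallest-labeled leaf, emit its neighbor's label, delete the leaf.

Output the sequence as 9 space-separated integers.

Step 1: leaves = {1,2,5,6,8,9,10}. Remove smallest leaf 1, emit neighbor 3.
Step 2: leaves = {2,5,6,8,9,10}. Remove smallest leaf 2, emit neighbor 4.
Step 3: leaves = {4,5,6,8,9,10}. Remove smallest leaf 4, emit neighbor 11.
Step 4: leaves = {5,6,8,9,10}. Remove smallest leaf 5, emit neighbor 7.
Step 5: leaves = {6,8,9,10}. Remove smallest leaf 6, emit neighbor 7.
Step 6: leaves = {7,8,9,10}. Remove smallest leaf 7, emit neighbor 3.
Step 7: leaves = {8,9,10}. Remove smallest leaf 8, emit neighbor 3.
Step 8: leaves = {9,10}. Remove smallest leaf 9, emit neighbor 11.
Step 9: leaves = {10,11}. Remove smallest leaf 10, emit neighbor 3.
Done: 2 vertices remain (3, 11). Sequence = [3 4 11 7 7 3 3 11 3]

Answer: 3 4 11 7 7 3 3 11 3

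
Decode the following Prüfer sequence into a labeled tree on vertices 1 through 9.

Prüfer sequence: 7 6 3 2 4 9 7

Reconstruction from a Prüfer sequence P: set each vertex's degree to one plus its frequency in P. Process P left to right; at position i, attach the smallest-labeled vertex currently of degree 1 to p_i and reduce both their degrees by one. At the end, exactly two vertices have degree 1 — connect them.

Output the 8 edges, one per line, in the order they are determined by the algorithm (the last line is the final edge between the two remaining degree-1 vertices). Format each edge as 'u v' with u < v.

Answer: 1 7
5 6
3 6
2 3
2 4
4 9
7 8
7 9

Derivation:
Initial degrees: {1:1, 2:2, 3:2, 4:2, 5:1, 6:2, 7:3, 8:1, 9:2}
Step 1: smallest deg-1 vertex = 1, p_1 = 7. Add edge {1,7}. Now deg[1]=0, deg[7]=2.
Step 2: smallest deg-1 vertex = 5, p_2 = 6. Add edge {5,6}. Now deg[5]=0, deg[6]=1.
Step 3: smallest deg-1 vertex = 6, p_3 = 3. Add edge {3,6}. Now deg[6]=0, deg[3]=1.
Step 4: smallest deg-1 vertex = 3, p_4 = 2. Add edge {2,3}. Now deg[3]=0, deg[2]=1.
Step 5: smallest deg-1 vertex = 2, p_5 = 4. Add edge {2,4}. Now deg[2]=0, deg[4]=1.
Step 6: smallest deg-1 vertex = 4, p_6 = 9. Add edge {4,9}. Now deg[4]=0, deg[9]=1.
Step 7: smallest deg-1 vertex = 8, p_7 = 7. Add edge {7,8}. Now deg[8]=0, deg[7]=1.
Final: two remaining deg-1 vertices are 7, 9. Add edge {7,9}.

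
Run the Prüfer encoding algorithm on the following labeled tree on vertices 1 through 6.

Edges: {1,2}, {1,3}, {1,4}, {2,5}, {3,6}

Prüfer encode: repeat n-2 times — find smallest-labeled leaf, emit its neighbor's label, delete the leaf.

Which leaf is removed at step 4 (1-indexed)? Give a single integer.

Answer: 1

Derivation:
Step 1: current leaves = {4,5,6}. Remove leaf 4 (neighbor: 1).
Step 2: current leaves = {5,6}. Remove leaf 5 (neighbor: 2).
Step 3: current leaves = {2,6}. Remove leaf 2 (neighbor: 1).
Step 4: current leaves = {1,6}. Remove leaf 1 (neighbor: 3).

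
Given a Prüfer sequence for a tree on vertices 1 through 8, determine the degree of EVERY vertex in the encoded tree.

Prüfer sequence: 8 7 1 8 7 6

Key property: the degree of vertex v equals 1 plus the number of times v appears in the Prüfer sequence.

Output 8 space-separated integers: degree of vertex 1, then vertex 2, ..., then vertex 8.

p_1 = 8: count[8] becomes 1
p_2 = 7: count[7] becomes 1
p_3 = 1: count[1] becomes 1
p_4 = 8: count[8] becomes 2
p_5 = 7: count[7] becomes 2
p_6 = 6: count[6] becomes 1
Degrees (1 + count): deg[1]=1+1=2, deg[2]=1+0=1, deg[3]=1+0=1, deg[4]=1+0=1, deg[5]=1+0=1, deg[6]=1+1=2, deg[7]=1+2=3, deg[8]=1+2=3

Answer: 2 1 1 1 1 2 3 3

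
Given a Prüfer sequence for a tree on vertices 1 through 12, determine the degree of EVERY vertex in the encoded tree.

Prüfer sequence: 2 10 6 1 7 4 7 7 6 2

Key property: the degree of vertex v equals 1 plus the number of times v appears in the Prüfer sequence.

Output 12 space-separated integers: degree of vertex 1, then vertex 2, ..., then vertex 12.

Answer: 2 3 1 2 1 3 4 1 1 2 1 1

Derivation:
p_1 = 2: count[2] becomes 1
p_2 = 10: count[10] becomes 1
p_3 = 6: count[6] becomes 1
p_4 = 1: count[1] becomes 1
p_5 = 7: count[7] becomes 1
p_6 = 4: count[4] becomes 1
p_7 = 7: count[7] becomes 2
p_8 = 7: count[7] becomes 3
p_9 = 6: count[6] becomes 2
p_10 = 2: count[2] becomes 2
Degrees (1 + count): deg[1]=1+1=2, deg[2]=1+2=3, deg[3]=1+0=1, deg[4]=1+1=2, deg[5]=1+0=1, deg[6]=1+2=3, deg[7]=1+3=4, deg[8]=1+0=1, deg[9]=1+0=1, deg[10]=1+1=2, deg[11]=1+0=1, deg[12]=1+0=1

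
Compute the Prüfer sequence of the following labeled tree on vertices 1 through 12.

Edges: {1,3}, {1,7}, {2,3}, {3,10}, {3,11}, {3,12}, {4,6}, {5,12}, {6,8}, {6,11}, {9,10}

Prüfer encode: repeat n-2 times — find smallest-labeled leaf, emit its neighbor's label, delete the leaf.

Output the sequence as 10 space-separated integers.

Step 1: leaves = {2,4,5,7,8,9}. Remove smallest leaf 2, emit neighbor 3.
Step 2: leaves = {4,5,7,8,9}. Remove smallest leaf 4, emit neighbor 6.
Step 3: leaves = {5,7,8,9}. Remove smallest leaf 5, emit neighbor 12.
Step 4: leaves = {7,8,9,12}. Remove smallest leaf 7, emit neighbor 1.
Step 5: leaves = {1,8,9,12}. Remove smallest leaf 1, emit neighbor 3.
Step 6: leaves = {8,9,12}. Remove smallest leaf 8, emit neighbor 6.
Step 7: leaves = {6,9,12}. Remove smallest leaf 6, emit neighbor 11.
Step 8: leaves = {9,11,12}. Remove smallest leaf 9, emit neighbor 10.
Step 9: leaves = {10,11,12}. Remove smallest leaf 10, emit neighbor 3.
Step 10: leaves = {11,12}. Remove smallest leaf 11, emit neighbor 3.
Done: 2 vertices remain (3, 12). Sequence = [3 6 12 1 3 6 11 10 3 3]

Answer: 3 6 12 1 3 6 11 10 3 3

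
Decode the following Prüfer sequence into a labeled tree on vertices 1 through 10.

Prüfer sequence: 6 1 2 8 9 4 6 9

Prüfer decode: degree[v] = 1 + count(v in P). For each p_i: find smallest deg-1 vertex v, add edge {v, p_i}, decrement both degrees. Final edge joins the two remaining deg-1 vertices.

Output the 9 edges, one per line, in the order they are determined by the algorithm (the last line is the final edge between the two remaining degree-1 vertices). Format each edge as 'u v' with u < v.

Initial degrees: {1:2, 2:2, 3:1, 4:2, 5:1, 6:3, 7:1, 8:2, 9:3, 10:1}
Step 1: smallest deg-1 vertex = 3, p_1 = 6. Add edge {3,6}. Now deg[3]=0, deg[6]=2.
Step 2: smallest deg-1 vertex = 5, p_2 = 1. Add edge {1,5}. Now deg[5]=0, deg[1]=1.
Step 3: smallest deg-1 vertex = 1, p_3 = 2. Add edge {1,2}. Now deg[1]=0, deg[2]=1.
Step 4: smallest deg-1 vertex = 2, p_4 = 8. Add edge {2,8}. Now deg[2]=0, deg[8]=1.
Step 5: smallest deg-1 vertex = 7, p_5 = 9. Add edge {7,9}. Now deg[7]=0, deg[9]=2.
Step 6: smallest deg-1 vertex = 8, p_6 = 4. Add edge {4,8}. Now deg[8]=0, deg[4]=1.
Step 7: smallest deg-1 vertex = 4, p_7 = 6. Add edge {4,6}. Now deg[4]=0, deg[6]=1.
Step 8: smallest deg-1 vertex = 6, p_8 = 9. Add edge {6,9}. Now deg[6]=0, deg[9]=1.
Final: two remaining deg-1 vertices are 9, 10. Add edge {9,10}.

Answer: 3 6
1 5
1 2
2 8
7 9
4 8
4 6
6 9
9 10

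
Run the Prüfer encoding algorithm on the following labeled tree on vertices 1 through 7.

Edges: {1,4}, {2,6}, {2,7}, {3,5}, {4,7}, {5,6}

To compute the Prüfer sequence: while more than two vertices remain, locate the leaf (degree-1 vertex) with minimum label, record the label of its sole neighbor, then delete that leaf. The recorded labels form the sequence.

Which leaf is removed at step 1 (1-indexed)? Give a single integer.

Step 1: current leaves = {1,3}. Remove leaf 1 (neighbor: 4).

Answer: 1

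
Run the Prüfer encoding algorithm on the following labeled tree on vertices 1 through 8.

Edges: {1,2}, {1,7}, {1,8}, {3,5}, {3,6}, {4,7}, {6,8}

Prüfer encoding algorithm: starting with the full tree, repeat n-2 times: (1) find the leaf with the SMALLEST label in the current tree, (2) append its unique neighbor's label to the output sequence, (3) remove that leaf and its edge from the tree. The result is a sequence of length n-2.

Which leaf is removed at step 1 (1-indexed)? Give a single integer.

Step 1: current leaves = {2,4,5}. Remove leaf 2 (neighbor: 1).

Answer: 2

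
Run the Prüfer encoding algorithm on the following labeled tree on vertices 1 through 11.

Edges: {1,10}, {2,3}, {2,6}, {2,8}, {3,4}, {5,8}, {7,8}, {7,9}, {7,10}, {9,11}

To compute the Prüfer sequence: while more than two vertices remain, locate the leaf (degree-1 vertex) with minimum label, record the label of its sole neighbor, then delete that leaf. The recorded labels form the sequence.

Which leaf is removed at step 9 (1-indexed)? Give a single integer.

Answer: 7

Derivation:
Step 1: current leaves = {1,4,5,6,11}. Remove leaf 1 (neighbor: 10).
Step 2: current leaves = {4,5,6,10,11}. Remove leaf 4 (neighbor: 3).
Step 3: current leaves = {3,5,6,10,11}. Remove leaf 3 (neighbor: 2).
Step 4: current leaves = {5,6,10,11}. Remove leaf 5 (neighbor: 8).
Step 5: current leaves = {6,10,11}. Remove leaf 6 (neighbor: 2).
Step 6: current leaves = {2,10,11}. Remove leaf 2 (neighbor: 8).
Step 7: current leaves = {8,10,11}. Remove leaf 8 (neighbor: 7).
Step 8: current leaves = {10,11}. Remove leaf 10 (neighbor: 7).
Step 9: current leaves = {7,11}. Remove leaf 7 (neighbor: 9).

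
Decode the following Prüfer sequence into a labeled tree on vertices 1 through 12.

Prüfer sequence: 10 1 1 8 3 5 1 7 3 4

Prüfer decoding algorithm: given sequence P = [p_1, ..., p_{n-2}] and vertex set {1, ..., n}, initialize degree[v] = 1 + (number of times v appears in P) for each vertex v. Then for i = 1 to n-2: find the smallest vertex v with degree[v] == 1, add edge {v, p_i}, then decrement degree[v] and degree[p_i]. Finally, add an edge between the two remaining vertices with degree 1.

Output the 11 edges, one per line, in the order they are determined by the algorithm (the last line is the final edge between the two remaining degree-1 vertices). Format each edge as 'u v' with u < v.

Answer: 2 10
1 6
1 9
8 10
3 8
5 11
1 5
1 7
3 7
3 4
4 12

Derivation:
Initial degrees: {1:4, 2:1, 3:3, 4:2, 5:2, 6:1, 7:2, 8:2, 9:1, 10:2, 11:1, 12:1}
Step 1: smallest deg-1 vertex = 2, p_1 = 10. Add edge {2,10}. Now deg[2]=0, deg[10]=1.
Step 2: smallest deg-1 vertex = 6, p_2 = 1. Add edge {1,6}. Now deg[6]=0, deg[1]=3.
Step 3: smallest deg-1 vertex = 9, p_3 = 1. Add edge {1,9}. Now deg[9]=0, deg[1]=2.
Step 4: smallest deg-1 vertex = 10, p_4 = 8. Add edge {8,10}. Now deg[10]=0, deg[8]=1.
Step 5: smallest deg-1 vertex = 8, p_5 = 3. Add edge {3,8}. Now deg[8]=0, deg[3]=2.
Step 6: smallest deg-1 vertex = 11, p_6 = 5. Add edge {5,11}. Now deg[11]=0, deg[5]=1.
Step 7: smallest deg-1 vertex = 5, p_7 = 1. Add edge {1,5}. Now deg[5]=0, deg[1]=1.
Step 8: smallest deg-1 vertex = 1, p_8 = 7. Add edge {1,7}. Now deg[1]=0, deg[7]=1.
Step 9: smallest deg-1 vertex = 7, p_9 = 3. Add edge {3,7}. Now deg[7]=0, deg[3]=1.
Step 10: smallest deg-1 vertex = 3, p_10 = 4. Add edge {3,4}. Now deg[3]=0, deg[4]=1.
Final: two remaining deg-1 vertices are 4, 12. Add edge {4,12}.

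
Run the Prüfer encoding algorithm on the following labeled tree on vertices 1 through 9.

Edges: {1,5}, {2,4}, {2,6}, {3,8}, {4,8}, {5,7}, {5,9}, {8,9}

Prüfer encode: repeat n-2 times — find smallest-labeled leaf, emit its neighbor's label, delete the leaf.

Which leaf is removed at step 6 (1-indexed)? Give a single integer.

Step 1: current leaves = {1,3,6,7}. Remove leaf 1 (neighbor: 5).
Step 2: current leaves = {3,6,7}. Remove leaf 3 (neighbor: 8).
Step 3: current leaves = {6,7}. Remove leaf 6 (neighbor: 2).
Step 4: current leaves = {2,7}. Remove leaf 2 (neighbor: 4).
Step 5: current leaves = {4,7}. Remove leaf 4 (neighbor: 8).
Step 6: current leaves = {7,8}. Remove leaf 7 (neighbor: 5).

Answer: 7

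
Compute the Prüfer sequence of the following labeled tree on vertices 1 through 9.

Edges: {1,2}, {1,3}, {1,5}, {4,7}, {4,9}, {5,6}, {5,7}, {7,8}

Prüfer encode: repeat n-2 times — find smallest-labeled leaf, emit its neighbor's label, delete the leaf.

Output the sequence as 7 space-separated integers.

Step 1: leaves = {2,3,6,8,9}. Remove smallest leaf 2, emit neighbor 1.
Step 2: leaves = {3,6,8,9}. Remove smallest leaf 3, emit neighbor 1.
Step 3: leaves = {1,6,8,9}. Remove smallest leaf 1, emit neighbor 5.
Step 4: leaves = {6,8,9}. Remove smallest leaf 6, emit neighbor 5.
Step 5: leaves = {5,8,9}. Remove smallest leaf 5, emit neighbor 7.
Step 6: leaves = {8,9}. Remove smallest leaf 8, emit neighbor 7.
Step 7: leaves = {7,9}. Remove smallest leaf 7, emit neighbor 4.
Done: 2 vertices remain (4, 9). Sequence = [1 1 5 5 7 7 4]

Answer: 1 1 5 5 7 7 4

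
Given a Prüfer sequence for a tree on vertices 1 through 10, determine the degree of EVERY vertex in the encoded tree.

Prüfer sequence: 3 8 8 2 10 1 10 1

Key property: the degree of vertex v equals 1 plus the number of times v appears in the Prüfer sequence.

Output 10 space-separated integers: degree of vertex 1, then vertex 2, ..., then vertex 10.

p_1 = 3: count[3] becomes 1
p_2 = 8: count[8] becomes 1
p_3 = 8: count[8] becomes 2
p_4 = 2: count[2] becomes 1
p_5 = 10: count[10] becomes 1
p_6 = 1: count[1] becomes 1
p_7 = 10: count[10] becomes 2
p_8 = 1: count[1] becomes 2
Degrees (1 + count): deg[1]=1+2=3, deg[2]=1+1=2, deg[3]=1+1=2, deg[4]=1+0=1, deg[5]=1+0=1, deg[6]=1+0=1, deg[7]=1+0=1, deg[8]=1+2=3, deg[9]=1+0=1, deg[10]=1+2=3

Answer: 3 2 2 1 1 1 1 3 1 3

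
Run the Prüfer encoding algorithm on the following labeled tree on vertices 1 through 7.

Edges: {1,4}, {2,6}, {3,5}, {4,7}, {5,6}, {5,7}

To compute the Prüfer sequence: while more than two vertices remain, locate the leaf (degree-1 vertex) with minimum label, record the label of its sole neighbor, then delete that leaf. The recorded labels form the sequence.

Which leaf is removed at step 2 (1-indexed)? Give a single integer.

Step 1: current leaves = {1,2,3}. Remove leaf 1 (neighbor: 4).
Step 2: current leaves = {2,3,4}. Remove leaf 2 (neighbor: 6).

Answer: 2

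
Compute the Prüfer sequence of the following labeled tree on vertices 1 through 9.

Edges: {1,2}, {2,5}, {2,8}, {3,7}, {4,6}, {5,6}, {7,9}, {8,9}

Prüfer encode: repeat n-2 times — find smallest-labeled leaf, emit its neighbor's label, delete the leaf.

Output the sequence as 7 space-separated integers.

Step 1: leaves = {1,3,4}. Remove smallest leaf 1, emit neighbor 2.
Step 2: leaves = {3,4}. Remove smallest leaf 3, emit neighbor 7.
Step 3: leaves = {4,7}. Remove smallest leaf 4, emit neighbor 6.
Step 4: leaves = {6,7}. Remove smallest leaf 6, emit neighbor 5.
Step 5: leaves = {5,7}. Remove smallest leaf 5, emit neighbor 2.
Step 6: leaves = {2,7}. Remove smallest leaf 2, emit neighbor 8.
Step 7: leaves = {7,8}. Remove smallest leaf 7, emit neighbor 9.
Done: 2 vertices remain (8, 9). Sequence = [2 7 6 5 2 8 9]

Answer: 2 7 6 5 2 8 9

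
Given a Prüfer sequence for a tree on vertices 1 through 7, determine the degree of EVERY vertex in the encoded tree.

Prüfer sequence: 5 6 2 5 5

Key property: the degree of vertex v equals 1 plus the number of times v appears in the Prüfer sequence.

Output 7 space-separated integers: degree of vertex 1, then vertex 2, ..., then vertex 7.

p_1 = 5: count[5] becomes 1
p_2 = 6: count[6] becomes 1
p_3 = 2: count[2] becomes 1
p_4 = 5: count[5] becomes 2
p_5 = 5: count[5] becomes 3
Degrees (1 + count): deg[1]=1+0=1, deg[2]=1+1=2, deg[3]=1+0=1, deg[4]=1+0=1, deg[5]=1+3=4, deg[6]=1+1=2, deg[7]=1+0=1

Answer: 1 2 1 1 4 2 1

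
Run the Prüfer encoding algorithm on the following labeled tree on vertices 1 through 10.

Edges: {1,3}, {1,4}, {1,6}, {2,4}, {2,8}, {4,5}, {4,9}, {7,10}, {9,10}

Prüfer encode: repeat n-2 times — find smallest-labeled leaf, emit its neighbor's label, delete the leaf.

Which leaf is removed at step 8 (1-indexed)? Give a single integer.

Answer: 4

Derivation:
Step 1: current leaves = {3,5,6,7,8}. Remove leaf 3 (neighbor: 1).
Step 2: current leaves = {5,6,7,8}. Remove leaf 5 (neighbor: 4).
Step 3: current leaves = {6,7,8}. Remove leaf 6 (neighbor: 1).
Step 4: current leaves = {1,7,8}. Remove leaf 1 (neighbor: 4).
Step 5: current leaves = {7,8}. Remove leaf 7 (neighbor: 10).
Step 6: current leaves = {8,10}. Remove leaf 8 (neighbor: 2).
Step 7: current leaves = {2,10}. Remove leaf 2 (neighbor: 4).
Step 8: current leaves = {4,10}. Remove leaf 4 (neighbor: 9).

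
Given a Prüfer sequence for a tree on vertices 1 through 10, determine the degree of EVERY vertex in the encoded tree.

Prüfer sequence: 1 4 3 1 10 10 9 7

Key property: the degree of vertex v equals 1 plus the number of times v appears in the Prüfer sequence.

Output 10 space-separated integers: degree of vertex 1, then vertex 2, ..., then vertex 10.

Answer: 3 1 2 2 1 1 2 1 2 3

Derivation:
p_1 = 1: count[1] becomes 1
p_2 = 4: count[4] becomes 1
p_3 = 3: count[3] becomes 1
p_4 = 1: count[1] becomes 2
p_5 = 10: count[10] becomes 1
p_6 = 10: count[10] becomes 2
p_7 = 9: count[9] becomes 1
p_8 = 7: count[7] becomes 1
Degrees (1 + count): deg[1]=1+2=3, deg[2]=1+0=1, deg[3]=1+1=2, deg[4]=1+1=2, deg[5]=1+0=1, deg[6]=1+0=1, deg[7]=1+1=2, deg[8]=1+0=1, deg[9]=1+1=2, deg[10]=1+2=3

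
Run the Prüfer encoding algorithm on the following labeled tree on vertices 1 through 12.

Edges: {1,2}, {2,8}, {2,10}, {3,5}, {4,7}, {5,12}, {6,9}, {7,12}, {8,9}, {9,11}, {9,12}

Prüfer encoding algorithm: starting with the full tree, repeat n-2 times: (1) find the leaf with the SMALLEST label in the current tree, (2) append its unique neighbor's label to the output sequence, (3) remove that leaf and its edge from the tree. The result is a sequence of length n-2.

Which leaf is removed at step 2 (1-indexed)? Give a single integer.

Step 1: current leaves = {1,3,4,6,10,11}. Remove leaf 1 (neighbor: 2).
Step 2: current leaves = {3,4,6,10,11}. Remove leaf 3 (neighbor: 5).

Answer: 3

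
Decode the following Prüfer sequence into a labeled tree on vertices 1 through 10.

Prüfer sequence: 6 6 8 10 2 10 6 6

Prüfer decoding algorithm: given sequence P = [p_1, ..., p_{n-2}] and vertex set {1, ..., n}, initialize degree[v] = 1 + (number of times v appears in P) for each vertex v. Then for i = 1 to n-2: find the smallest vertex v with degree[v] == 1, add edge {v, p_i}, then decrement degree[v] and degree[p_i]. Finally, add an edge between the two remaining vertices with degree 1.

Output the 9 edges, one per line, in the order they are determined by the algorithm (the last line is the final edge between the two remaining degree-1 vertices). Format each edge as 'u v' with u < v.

Initial degrees: {1:1, 2:2, 3:1, 4:1, 5:1, 6:5, 7:1, 8:2, 9:1, 10:3}
Step 1: smallest deg-1 vertex = 1, p_1 = 6. Add edge {1,6}. Now deg[1]=0, deg[6]=4.
Step 2: smallest deg-1 vertex = 3, p_2 = 6. Add edge {3,6}. Now deg[3]=0, deg[6]=3.
Step 3: smallest deg-1 vertex = 4, p_3 = 8. Add edge {4,8}. Now deg[4]=0, deg[8]=1.
Step 4: smallest deg-1 vertex = 5, p_4 = 10. Add edge {5,10}. Now deg[5]=0, deg[10]=2.
Step 5: smallest deg-1 vertex = 7, p_5 = 2. Add edge {2,7}. Now deg[7]=0, deg[2]=1.
Step 6: smallest deg-1 vertex = 2, p_6 = 10. Add edge {2,10}. Now deg[2]=0, deg[10]=1.
Step 7: smallest deg-1 vertex = 8, p_7 = 6. Add edge {6,8}. Now deg[8]=0, deg[6]=2.
Step 8: smallest deg-1 vertex = 9, p_8 = 6. Add edge {6,9}. Now deg[9]=0, deg[6]=1.
Final: two remaining deg-1 vertices are 6, 10. Add edge {6,10}.

Answer: 1 6
3 6
4 8
5 10
2 7
2 10
6 8
6 9
6 10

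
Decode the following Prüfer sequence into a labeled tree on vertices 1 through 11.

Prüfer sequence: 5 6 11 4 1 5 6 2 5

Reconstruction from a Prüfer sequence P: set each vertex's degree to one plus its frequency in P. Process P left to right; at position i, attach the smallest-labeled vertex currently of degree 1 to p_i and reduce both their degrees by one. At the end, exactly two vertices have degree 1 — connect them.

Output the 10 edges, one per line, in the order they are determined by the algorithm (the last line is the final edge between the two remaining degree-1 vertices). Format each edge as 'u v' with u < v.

Answer: 3 5
6 7
8 11
4 9
1 4
1 5
6 10
2 6
2 5
5 11

Derivation:
Initial degrees: {1:2, 2:2, 3:1, 4:2, 5:4, 6:3, 7:1, 8:1, 9:1, 10:1, 11:2}
Step 1: smallest deg-1 vertex = 3, p_1 = 5. Add edge {3,5}. Now deg[3]=0, deg[5]=3.
Step 2: smallest deg-1 vertex = 7, p_2 = 6. Add edge {6,7}. Now deg[7]=0, deg[6]=2.
Step 3: smallest deg-1 vertex = 8, p_3 = 11. Add edge {8,11}. Now deg[8]=0, deg[11]=1.
Step 4: smallest deg-1 vertex = 9, p_4 = 4. Add edge {4,9}. Now deg[9]=0, deg[4]=1.
Step 5: smallest deg-1 vertex = 4, p_5 = 1. Add edge {1,4}. Now deg[4]=0, deg[1]=1.
Step 6: smallest deg-1 vertex = 1, p_6 = 5. Add edge {1,5}. Now deg[1]=0, deg[5]=2.
Step 7: smallest deg-1 vertex = 10, p_7 = 6. Add edge {6,10}. Now deg[10]=0, deg[6]=1.
Step 8: smallest deg-1 vertex = 6, p_8 = 2. Add edge {2,6}. Now deg[6]=0, deg[2]=1.
Step 9: smallest deg-1 vertex = 2, p_9 = 5. Add edge {2,5}. Now deg[2]=0, deg[5]=1.
Final: two remaining deg-1 vertices are 5, 11. Add edge {5,11}.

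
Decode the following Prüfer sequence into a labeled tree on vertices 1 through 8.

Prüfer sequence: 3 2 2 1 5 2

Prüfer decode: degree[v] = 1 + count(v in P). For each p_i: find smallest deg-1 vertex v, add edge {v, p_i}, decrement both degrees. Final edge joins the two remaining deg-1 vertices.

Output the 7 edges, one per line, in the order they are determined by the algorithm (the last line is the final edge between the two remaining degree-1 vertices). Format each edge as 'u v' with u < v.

Answer: 3 4
2 3
2 6
1 7
1 5
2 5
2 8

Derivation:
Initial degrees: {1:2, 2:4, 3:2, 4:1, 5:2, 6:1, 7:1, 8:1}
Step 1: smallest deg-1 vertex = 4, p_1 = 3. Add edge {3,4}. Now deg[4]=0, deg[3]=1.
Step 2: smallest deg-1 vertex = 3, p_2 = 2. Add edge {2,3}. Now deg[3]=0, deg[2]=3.
Step 3: smallest deg-1 vertex = 6, p_3 = 2. Add edge {2,6}. Now deg[6]=0, deg[2]=2.
Step 4: smallest deg-1 vertex = 7, p_4 = 1. Add edge {1,7}. Now deg[7]=0, deg[1]=1.
Step 5: smallest deg-1 vertex = 1, p_5 = 5. Add edge {1,5}. Now deg[1]=0, deg[5]=1.
Step 6: smallest deg-1 vertex = 5, p_6 = 2. Add edge {2,5}. Now deg[5]=0, deg[2]=1.
Final: two remaining deg-1 vertices are 2, 8. Add edge {2,8}.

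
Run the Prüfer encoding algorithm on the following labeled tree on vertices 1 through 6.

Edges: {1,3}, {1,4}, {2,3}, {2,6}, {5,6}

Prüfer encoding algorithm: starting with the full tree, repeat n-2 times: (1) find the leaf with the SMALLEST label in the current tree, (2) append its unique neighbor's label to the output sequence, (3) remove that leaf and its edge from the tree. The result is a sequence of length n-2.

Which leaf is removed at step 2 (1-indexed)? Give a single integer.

Step 1: current leaves = {4,5}. Remove leaf 4 (neighbor: 1).
Step 2: current leaves = {1,5}. Remove leaf 1 (neighbor: 3).

Answer: 1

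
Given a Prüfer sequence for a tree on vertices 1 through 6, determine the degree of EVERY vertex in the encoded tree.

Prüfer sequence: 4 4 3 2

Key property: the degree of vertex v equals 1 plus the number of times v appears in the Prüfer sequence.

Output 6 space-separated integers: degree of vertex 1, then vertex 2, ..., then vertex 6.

p_1 = 4: count[4] becomes 1
p_2 = 4: count[4] becomes 2
p_3 = 3: count[3] becomes 1
p_4 = 2: count[2] becomes 1
Degrees (1 + count): deg[1]=1+0=1, deg[2]=1+1=2, deg[3]=1+1=2, deg[4]=1+2=3, deg[5]=1+0=1, deg[6]=1+0=1

Answer: 1 2 2 3 1 1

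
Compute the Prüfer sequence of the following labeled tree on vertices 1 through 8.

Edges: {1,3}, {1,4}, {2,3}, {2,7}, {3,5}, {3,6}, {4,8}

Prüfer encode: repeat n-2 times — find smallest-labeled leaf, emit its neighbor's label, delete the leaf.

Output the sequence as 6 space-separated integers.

Step 1: leaves = {5,6,7,8}. Remove smallest leaf 5, emit neighbor 3.
Step 2: leaves = {6,7,8}. Remove smallest leaf 6, emit neighbor 3.
Step 3: leaves = {7,8}. Remove smallest leaf 7, emit neighbor 2.
Step 4: leaves = {2,8}. Remove smallest leaf 2, emit neighbor 3.
Step 5: leaves = {3,8}. Remove smallest leaf 3, emit neighbor 1.
Step 6: leaves = {1,8}. Remove smallest leaf 1, emit neighbor 4.
Done: 2 vertices remain (4, 8). Sequence = [3 3 2 3 1 4]

Answer: 3 3 2 3 1 4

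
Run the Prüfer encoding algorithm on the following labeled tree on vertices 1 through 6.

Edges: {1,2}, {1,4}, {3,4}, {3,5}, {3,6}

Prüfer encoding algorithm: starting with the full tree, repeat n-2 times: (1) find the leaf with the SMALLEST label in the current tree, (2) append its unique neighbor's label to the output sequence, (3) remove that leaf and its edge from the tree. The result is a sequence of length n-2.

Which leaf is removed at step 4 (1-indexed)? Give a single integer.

Answer: 5

Derivation:
Step 1: current leaves = {2,5,6}. Remove leaf 2 (neighbor: 1).
Step 2: current leaves = {1,5,6}. Remove leaf 1 (neighbor: 4).
Step 3: current leaves = {4,5,6}. Remove leaf 4 (neighbor: 3).
Step 4: current leaves = {5,6}. Remove leaf 5 (neighbor: 3).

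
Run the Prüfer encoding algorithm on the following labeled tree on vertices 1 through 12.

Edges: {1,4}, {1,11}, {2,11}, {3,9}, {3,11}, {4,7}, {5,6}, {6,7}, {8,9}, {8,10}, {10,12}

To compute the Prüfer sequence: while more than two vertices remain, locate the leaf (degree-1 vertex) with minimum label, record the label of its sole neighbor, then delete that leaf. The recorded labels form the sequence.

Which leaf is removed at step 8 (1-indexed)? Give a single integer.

Answer: 3

Derivation:
Step 1: current leaves = {2,5,12}. Remove leaf 2 (neighbor: 11).
Step 2: current leaves = {5,12}. Remove leaf 5 (neighbor: 6).
Step 3: current leaves = {6,12}. Remove leaf 6 (neighbor: 7).
Step 4: current leaves = {7,12}. Remove leaf 7 (neighbor: 4).
Step 5: current leaves = {4,12}. Remove leaf 4 (neighbor: 1).
Step 6: current leaves = {1,12}. Remove leaf 1 (neighbor: 11).
Step 7: current leaves = {11,12}. Remove leaf 11 (neighbor: 3).
Step 8: current leaves = {3,12}. Remove leaf 3 (neighbor: 9).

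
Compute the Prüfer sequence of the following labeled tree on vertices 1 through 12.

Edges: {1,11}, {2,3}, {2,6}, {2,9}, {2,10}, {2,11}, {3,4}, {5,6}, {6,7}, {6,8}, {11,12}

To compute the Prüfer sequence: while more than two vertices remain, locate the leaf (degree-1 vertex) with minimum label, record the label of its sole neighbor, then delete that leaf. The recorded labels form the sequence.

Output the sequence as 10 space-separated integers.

Step 1: leaves = {1,4,5,7,8,9,10,12}. Remove smallest leaf 1, emit neighbor 11.
Step 2: leaves = {4,5,7,8,9,10,12}. Remove smallest leaf 4, emit neighbor 3.
Step 3: leaves = {3,5,7,8,9,10,12}. Remove smallest leaf 3, emit neighbor 2.
Step 4: leaves = {5,7,8,9,10,12}. Remove smallest leaf 5, emit neighbor 6.
Step 5: leaves = {7,8,9,10,12}. Remove smallest leaf 7, emit neighbor 6.
Step 6: leaves = {8,9,10,12}. Remove smallest leaf 8, emit neighbor 6.
Step 7: leaves = {6,9,10,12}. Remove smallest leaf 6, emit neighbor 2.
Step 8: leaves = {9,10,12}. Remove smallest leaf 9, emit neighbor 2.
Step 9: leaves = {10,12}. Remove smallest leaf 10, emit neighbor 2.
Step 10: leaves = {2,12}. Remove smallest leaf 2, emit neighbor 11.
Done: 2 vertices remain (11, 12). Sequence = [11 3 2 6 6 6 2 2 2 11]

Answer: 11 3 2 6 6 6 2 2 2 11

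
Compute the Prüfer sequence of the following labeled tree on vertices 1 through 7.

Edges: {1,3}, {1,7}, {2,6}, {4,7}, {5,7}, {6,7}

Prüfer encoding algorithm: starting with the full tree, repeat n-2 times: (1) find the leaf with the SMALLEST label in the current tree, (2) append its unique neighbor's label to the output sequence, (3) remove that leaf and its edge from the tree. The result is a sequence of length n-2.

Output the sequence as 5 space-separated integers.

Answer: 6 1 7 7 7

Derivation:
Step 1: leaves = {2,3,4,5}. Remove smallest leaf 2, emit neighbor 6.
Step 2: leaves = {3,4,5,6}. Remove smallest leaf 3, emit neighbor 1.
Step 3: leaves = {1,4,5,6}. Remove smallest leaf 1, emit neighbor 7.
Step 4: leaves = {4,5,6}. Remove smallest leaf 4, emit neighbor 7.
Step 5: leaves = {5,6}. Remove smallest leaf 5, emit neighbor 7.
Done: 2 vertices remain (6, 7). Sequence = [6 1 7 7 7]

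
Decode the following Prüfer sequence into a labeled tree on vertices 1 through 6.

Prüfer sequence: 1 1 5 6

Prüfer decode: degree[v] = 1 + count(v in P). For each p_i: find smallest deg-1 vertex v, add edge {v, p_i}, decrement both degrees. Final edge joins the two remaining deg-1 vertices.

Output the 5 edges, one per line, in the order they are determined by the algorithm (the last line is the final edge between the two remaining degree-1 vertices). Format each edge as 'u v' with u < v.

Answer: 1 2
1 3
1 5
4 6
5 6

Derivation:
Initial degrees: {1:3, 2:1, 3:1, 4:1, 5:2, 6:2}
Step 1: smallest deg-1 vertex = 2, p_1 = 1. Add edge {1,2}. Now deg[2]=0, deg[1]=2.
Step 2: smallest deg-1 vertex = 3, p_2 = 1. Add edge {1,3}. Now deg[3]=0, deg[1]=1.
Step 3: smallest deg-1 vertex = 1, p_3 = 5. Add edge {1,5}. Now deg[1]=0, deg[5]=1.
Step 4: smallest deg-1 vertex = 4, p_4 = 6. Add edge {4,6}. Now deg[4]=0, deg[6]=1.
Final: two remaining deg-1 vertices are 5, 6. Add edge {5,6}.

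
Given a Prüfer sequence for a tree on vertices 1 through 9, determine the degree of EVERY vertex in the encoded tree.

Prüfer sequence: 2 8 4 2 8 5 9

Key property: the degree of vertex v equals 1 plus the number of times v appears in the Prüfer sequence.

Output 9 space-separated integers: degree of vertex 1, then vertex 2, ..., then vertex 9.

p_1 = 2: count[2] becomes 1
p_2 = 8: count[8] becomes 1
p_3 = 4: count[4] becomes 1
p_4 = 2: count[2] becomes 2
p_5 = 8: count[8] becomes 2
p_6 = 5: count[5] becomes 1
p_7 = 9: count[9] becomes 1
Degrees (1 + count): deg[1]=1+0=1, deg[2]=1+2=3, deg[3]=1+0=1, deg[4]=1+1=2, deg[5]=1+1=2, deg[6]=1+0=1, deg[7]=1+0=1, deg[8]=1+2=3, deg[9]=1+1=2

Answer: 1 3 1 2 2 1 1 3 2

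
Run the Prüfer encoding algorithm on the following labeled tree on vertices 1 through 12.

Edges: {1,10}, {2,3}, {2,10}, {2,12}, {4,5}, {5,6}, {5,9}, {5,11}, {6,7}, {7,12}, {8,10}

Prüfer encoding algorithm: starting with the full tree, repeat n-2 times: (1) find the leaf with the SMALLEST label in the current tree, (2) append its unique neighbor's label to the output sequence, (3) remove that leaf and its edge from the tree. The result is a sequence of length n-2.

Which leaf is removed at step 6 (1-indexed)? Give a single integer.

Answer: 10

Derivation:
Step 1: current leaves = {1,3,4,8,9,11}. Remove leaf 1 (neighbor: 10).
Step 2: current leaves = {3,4,8,9,11}. Remove leaf 3 (neighbor: 2).
Step 3: current leaves = {4,8,9,11}. Remove leaf 4 (neighbor: 5).
Step 4: current leaves = {8,9,11}. Remove leaf 8 (neighbor: 10).
Step 5: current leaves = {9,10,11}. Remove leaf 9 (neighbor: 5).
Step 6: current leaves = {10,11}. Remove leaf 10 (neighbor: 2).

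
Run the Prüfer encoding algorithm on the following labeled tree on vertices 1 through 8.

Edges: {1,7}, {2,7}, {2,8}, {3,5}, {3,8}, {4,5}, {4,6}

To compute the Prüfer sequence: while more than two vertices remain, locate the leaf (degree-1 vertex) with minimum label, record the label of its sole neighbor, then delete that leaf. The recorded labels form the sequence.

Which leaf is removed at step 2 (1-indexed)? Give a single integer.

Step 1: current leaves = {1,6}. Remove leaf 1 (neighbor: 7).
Step 2: current leaves = {6,7}. Remove leaf 6 (neighbor: 4).

Answer: 6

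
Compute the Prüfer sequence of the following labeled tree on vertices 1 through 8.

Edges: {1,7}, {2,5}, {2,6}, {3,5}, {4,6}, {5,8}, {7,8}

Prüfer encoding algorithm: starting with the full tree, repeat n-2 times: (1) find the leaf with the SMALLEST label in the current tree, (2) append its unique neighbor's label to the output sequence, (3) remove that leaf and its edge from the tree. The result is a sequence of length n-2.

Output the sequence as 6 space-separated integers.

Answer: 7 5 6 2 5 8

Derivation:
Step 1: leaves = {1,3,4}. Remove smallest leaf 1, emit neighbor 7.
Step 2: leaves = {3,4,7}. Remove smallest leaf 3, emit neighbor 5.
Step 3: leaves = {4,7}. Remove smallest leaf 4, emit neighbor 6.
Step 4: leaves = {6,7}. Remove smallest leaf 6, emit neighbor 2.
Step 5: leaves = {2,7}. Remove smallest leaf 2, emit neighbor 5.
Step 6: leaves = {5,7}. Remove smallest leaf 5, emit neighbor 8.
Done: 2 vertices remain (7, 8). Sequence = [7 5 6 2 5 8]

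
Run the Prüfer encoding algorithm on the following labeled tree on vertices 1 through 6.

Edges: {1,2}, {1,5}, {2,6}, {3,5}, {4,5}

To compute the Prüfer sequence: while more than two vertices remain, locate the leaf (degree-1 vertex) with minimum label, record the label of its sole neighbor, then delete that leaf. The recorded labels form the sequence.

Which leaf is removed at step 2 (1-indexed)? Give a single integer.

Answer: 4

Derivation:
Step 1: current leaves = {3,4,6}. Remove leaf 3 (neighbor: 5).
Step 2: current leaves = {4,6}. Remove leaf 4 (neighbor: 5).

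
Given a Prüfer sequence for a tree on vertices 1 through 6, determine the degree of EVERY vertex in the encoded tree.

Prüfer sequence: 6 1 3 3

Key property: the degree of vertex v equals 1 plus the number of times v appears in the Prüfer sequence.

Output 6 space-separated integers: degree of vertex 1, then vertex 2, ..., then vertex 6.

Answer: 2 1 3 1 1 2

Derivation:
p_1 = 6: count[6] becomes 1
p_2 = 1: count[1] becomes 1
p_3 = 3: count[3] becomes 1
p_4 = 3: count[3] becomes 2
Degrees (1 + count): deg[1]=1+1=2, deg[2]=1+0=1, deg[3]=1+2=3, deg[4]=1+0=1, deg[5]=1+0=1, deg[6]=1+1=2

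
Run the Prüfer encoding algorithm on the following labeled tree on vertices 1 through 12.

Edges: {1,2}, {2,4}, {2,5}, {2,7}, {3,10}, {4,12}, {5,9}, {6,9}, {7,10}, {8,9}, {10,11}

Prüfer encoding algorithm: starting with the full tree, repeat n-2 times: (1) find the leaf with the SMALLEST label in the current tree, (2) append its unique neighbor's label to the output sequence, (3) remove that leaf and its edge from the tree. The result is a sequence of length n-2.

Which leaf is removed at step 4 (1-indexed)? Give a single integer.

Answer: 8

Derivation:
Step 1: current leaves = {1,3,6,8,11,12}. Remove leaf 1 (neighbor: 2).
Step 2: current leaves = {3,6,8,11,12}. Remove leaf 3 (neighbor: 10).
Step 3: current leaves = {6,8,11,12}. Remove leaf 6 (neighbor: 9).
Step 4: current leaves = {8,11,12}. Remove leaf 8 (neighbor: 9).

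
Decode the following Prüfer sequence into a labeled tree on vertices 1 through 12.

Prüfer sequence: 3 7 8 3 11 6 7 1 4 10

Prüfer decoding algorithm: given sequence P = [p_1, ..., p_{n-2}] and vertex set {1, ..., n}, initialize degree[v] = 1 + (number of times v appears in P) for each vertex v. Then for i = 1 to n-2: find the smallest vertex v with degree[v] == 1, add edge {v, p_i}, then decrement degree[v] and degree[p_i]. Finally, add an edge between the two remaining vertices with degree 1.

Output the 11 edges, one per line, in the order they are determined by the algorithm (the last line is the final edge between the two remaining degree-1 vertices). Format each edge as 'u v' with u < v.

Answer: 2 3
5 7
8 9
3 8
3 11
6 11
6 7
1 7
1 4
4 10
10 12

Derivation:
Initial degrees: {1:2, 2:1, 3:3, 4:2, 5:1, 6:2, 7:3, 8:2, 9:1, 10:2, 11:2, 12:1}
Step 1: smallest deg-1 vertex = 2, p_1 = 3. Add edge {2,3}. Now deg[2]=0, deg[3]=2.
Step 2: smallest deg-1 vertex = 5, p_2 = 7. Add edge {5,7}. Now deg[5]=0, deg[7]=2.
Step 3: smallest deg-1 vertex = 9, p_3 = 8. Add edge {8,9}. Now deg[9]=0, deg[8]=1.
Step 4: smallest deg-1 vertex = 8, p_4 = 3. Add edge {3,8}. Now deg[8]=0, deg[3]=1.
Step 5: smallest deg-1 vertex = 3, p_5 = 11. Add edge {3,11}. Now deg[3]=0, deg[11]=1.
Step 6: smallest deg-1 vertex = 11, p_6 = 6. Add edge {6,11}. Now deg[11]=0, deg[6]=1.
Step 7: smallest deg-1 vertex = 6, p_7 = 7. Add edge {6,7}. Now deg[6]=0, deg[7]=1.
Step 8: smallest deg-1 vertex = 7, p_8 = 1. Add edge {1,7}. Now deg[7]=0, deg[1]=1.
Step 9: smallest deg-1 vertex = 1, p_9 = 4. Add edge {1,4}. Now deg[1]=0, deg[4]=1.
Step 10: smallest deg-1 vertex = 4, p_10 = 10. Add edge {4,10}. Now deg[4]=0, deg[10]=1.
Final: two remaining deg-1 vertices are 10, 12. Add edge {10,12}.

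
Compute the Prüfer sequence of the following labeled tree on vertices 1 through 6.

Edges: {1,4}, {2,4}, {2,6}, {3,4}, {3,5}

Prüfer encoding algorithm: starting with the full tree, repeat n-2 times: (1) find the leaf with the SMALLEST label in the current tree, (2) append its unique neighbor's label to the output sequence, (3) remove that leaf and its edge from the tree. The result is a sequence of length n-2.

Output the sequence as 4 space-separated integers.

Step 1: leaves = {1,5,6}. Remove smallest leaf 1, emit neighbor 4.
Step 2: leaves = {5,6}. Remove smallest leaf 5, emit neighbor 3.
Step 3: leaves = {3,6}. Remove smallest leaf 3, emit neighbor 4.
Step 4: leaves = {4,6}. Remove smallest leaf 4, emit neighbor 2.
Done: 2 vertices remain (2, 6). Sequence = [4 3 4 2]

Answer: 4 3 4 2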